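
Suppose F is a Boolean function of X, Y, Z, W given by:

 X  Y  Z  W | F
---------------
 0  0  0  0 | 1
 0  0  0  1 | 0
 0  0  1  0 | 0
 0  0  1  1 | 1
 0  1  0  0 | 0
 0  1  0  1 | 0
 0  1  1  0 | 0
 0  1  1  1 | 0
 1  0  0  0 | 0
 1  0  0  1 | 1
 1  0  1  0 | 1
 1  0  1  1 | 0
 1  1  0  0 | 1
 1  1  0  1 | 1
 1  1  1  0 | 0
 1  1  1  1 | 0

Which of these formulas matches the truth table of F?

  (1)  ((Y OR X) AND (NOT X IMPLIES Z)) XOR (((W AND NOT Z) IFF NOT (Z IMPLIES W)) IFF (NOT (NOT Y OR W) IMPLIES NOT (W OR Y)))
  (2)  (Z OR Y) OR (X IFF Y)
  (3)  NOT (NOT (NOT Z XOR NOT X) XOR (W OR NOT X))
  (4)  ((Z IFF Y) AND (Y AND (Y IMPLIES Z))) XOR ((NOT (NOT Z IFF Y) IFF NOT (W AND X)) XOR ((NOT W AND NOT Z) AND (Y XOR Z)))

1

(2) fails at (0,0,0,1): the formula yields 1, F is 0.
(3) fails at (0,0,0,1): the formula yields 1, F is 0.
(4) fails at (0,0,0,1): the formula yields 1, F is 0.
(1) is the remaining candidate, and it agrees with F on all 16 inputs.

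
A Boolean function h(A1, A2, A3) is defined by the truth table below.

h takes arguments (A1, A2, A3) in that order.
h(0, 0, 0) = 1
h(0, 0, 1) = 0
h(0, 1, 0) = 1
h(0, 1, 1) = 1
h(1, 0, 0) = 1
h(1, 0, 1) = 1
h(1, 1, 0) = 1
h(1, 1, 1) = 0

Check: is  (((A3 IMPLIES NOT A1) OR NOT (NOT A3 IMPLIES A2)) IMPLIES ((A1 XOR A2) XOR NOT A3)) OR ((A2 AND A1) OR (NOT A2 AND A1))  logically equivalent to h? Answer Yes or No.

No

Check the formula against h row by row:
  A1=0, A2=0, A3=0: formula gives 1, h = 1 ✓
  A1=0, A2=0, A3=1: formula gives 0, h = 0 ✓
  A1=0, A2=1, A3=0: formula gives 0, but h = 1 ✗
Since they disagree at (0,1,0), the expression is not a correct formula for h.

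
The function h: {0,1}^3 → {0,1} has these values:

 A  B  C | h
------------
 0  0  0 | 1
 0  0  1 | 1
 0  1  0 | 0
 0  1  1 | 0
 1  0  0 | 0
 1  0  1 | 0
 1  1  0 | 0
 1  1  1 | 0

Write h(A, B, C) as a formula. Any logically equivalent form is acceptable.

h=1 on 2 inputs: (0,0,0), (0,0,1). Reading each as a conjunction of literals (¬A·¬B·¬C, ¬A·¬B·C) and taking the OR gives the canonical DNF.

h(A, B, C) = ((¬A ∧ ¬B) ∧ ¬C) ∨ ((¬A ∧ ¬B) ∧ C)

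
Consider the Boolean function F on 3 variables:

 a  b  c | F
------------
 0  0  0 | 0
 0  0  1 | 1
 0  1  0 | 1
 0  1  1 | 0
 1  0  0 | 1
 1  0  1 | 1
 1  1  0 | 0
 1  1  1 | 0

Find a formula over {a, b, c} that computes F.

The 1-rows are (0,0,1), (0,1,0), (1,0,0), (1,0,1). Each contributes one minterm — ¬a·¬b·c; ¬a·b·¬c; a·¬b·¬c; a·¬b·c — and their disjunction is a sum-of-products form of F.

F(a, b, c) = ((((a' · b') · c) + ((a' · b) · c')) + ((a · b') · c')) + ((a · b') · c)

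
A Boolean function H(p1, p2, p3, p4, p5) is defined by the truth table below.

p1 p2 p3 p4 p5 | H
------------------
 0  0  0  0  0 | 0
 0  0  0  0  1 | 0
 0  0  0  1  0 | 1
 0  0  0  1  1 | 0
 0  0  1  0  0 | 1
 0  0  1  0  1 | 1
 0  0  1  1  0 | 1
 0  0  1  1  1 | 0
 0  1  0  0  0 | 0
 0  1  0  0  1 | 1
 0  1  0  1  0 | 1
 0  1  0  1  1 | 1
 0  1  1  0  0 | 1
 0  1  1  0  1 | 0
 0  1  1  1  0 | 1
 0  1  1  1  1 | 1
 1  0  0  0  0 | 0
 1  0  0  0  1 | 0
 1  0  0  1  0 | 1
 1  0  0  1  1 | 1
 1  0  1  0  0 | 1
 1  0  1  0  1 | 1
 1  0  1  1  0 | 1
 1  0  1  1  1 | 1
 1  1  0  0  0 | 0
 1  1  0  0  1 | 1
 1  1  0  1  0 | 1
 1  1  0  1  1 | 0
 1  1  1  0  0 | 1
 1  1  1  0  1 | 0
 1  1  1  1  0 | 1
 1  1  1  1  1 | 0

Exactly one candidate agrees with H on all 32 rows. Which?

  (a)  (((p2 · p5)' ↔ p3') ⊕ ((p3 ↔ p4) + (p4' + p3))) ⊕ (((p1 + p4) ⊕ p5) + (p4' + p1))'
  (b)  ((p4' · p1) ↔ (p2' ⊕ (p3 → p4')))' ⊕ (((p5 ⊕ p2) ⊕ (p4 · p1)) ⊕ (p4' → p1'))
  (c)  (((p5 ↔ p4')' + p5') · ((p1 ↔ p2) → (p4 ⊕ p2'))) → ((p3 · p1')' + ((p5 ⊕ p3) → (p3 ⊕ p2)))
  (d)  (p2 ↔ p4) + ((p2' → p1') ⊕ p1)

a

(b) disagrees with H on (0,0,0,0,0) (formula → 1, table → 0); rule it out.
(c) disagrees with H on (0,0,0,0,0) (formula → 1, table → 0); rule it out.
(d) disagrees with H on (0,0,0,0,0) (formula → 1, table → 0); rule it out.
That leaves (a). Evaluating it on every row reproduces the table of H exactly.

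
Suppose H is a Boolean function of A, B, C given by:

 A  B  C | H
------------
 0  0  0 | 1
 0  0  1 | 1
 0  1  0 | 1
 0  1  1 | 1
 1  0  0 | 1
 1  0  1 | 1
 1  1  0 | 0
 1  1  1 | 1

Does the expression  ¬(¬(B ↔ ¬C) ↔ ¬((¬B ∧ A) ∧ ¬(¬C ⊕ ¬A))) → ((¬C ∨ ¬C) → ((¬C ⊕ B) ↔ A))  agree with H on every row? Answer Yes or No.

Yes

Check the formula against H row by row:
  A=0, B=0, C=0: formula gives 1, H = 1 ✓
  A=0, B=0, C=1: formula gives 1, H = 1 ✓
  A=0, B=1, C=0: formula gives 1, H = 1 ✓
  A=0, B=1, C=1: formula gives 1, H = 1 ✓
  A=1, B=0, C=0: formula gives 1, H = 1 ✓
  … (the remaining 3 rows also agree.)
Every row agrees, so the formula is equivalent.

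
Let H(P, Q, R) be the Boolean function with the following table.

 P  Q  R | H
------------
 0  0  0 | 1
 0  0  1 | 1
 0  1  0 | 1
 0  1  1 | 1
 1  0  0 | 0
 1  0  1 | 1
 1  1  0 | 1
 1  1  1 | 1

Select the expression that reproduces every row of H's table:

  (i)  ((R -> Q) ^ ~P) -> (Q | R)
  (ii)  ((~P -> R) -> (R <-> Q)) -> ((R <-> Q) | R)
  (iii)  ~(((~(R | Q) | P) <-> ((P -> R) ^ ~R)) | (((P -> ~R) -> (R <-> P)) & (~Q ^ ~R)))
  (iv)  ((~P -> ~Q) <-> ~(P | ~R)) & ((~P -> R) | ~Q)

i

(ii) disagrees with H on (0,1,0) (formula → 0, table → 1); rule it out.
(iii) disagrees with H on (0,1,0) (formula → 0, table → 1); rule it out.
(iv) disagrees with H on (0,0,0) (formula → 0, table → 1); rule it out.
Only (i) survives; checking it on all 8 rows confirms it matches H.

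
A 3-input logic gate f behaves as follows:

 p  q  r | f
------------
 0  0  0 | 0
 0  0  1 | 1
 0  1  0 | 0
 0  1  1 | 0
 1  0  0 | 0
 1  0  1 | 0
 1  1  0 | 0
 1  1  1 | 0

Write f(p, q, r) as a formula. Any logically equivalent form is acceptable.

f(p, q, r) = (¬p ∧ ¬q) ∧ r

Only row (0,0,1) gives 1. That row's minterm ¬p·¬q·r is f directly.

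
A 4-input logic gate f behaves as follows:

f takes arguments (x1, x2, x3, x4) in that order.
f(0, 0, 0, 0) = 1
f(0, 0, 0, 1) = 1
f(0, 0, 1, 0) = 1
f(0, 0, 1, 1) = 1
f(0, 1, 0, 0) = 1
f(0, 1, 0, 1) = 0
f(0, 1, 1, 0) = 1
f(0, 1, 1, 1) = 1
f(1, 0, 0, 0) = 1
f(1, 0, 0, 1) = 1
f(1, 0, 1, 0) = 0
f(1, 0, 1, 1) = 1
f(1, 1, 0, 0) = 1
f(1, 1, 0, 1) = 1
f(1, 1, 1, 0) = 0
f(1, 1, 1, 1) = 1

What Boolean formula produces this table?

f(x1, x2, x3, x4) = (((((x1' · x2) · x3') · x4) + (((x1 · x2') · x3) · x4')) + (((x1 · x2) · x3) · x4'))'

There are just 3 zero rows: (0,1,0,1), (1,0,1,0), (1,1,1,0). Their minterms are ¬x1·x2·¬x3·x4, x1·¬x2·x3·¬x4, x1·x2·x3·¬x4; the OR of those covers precisely the 0-outputs, and negating it yields f.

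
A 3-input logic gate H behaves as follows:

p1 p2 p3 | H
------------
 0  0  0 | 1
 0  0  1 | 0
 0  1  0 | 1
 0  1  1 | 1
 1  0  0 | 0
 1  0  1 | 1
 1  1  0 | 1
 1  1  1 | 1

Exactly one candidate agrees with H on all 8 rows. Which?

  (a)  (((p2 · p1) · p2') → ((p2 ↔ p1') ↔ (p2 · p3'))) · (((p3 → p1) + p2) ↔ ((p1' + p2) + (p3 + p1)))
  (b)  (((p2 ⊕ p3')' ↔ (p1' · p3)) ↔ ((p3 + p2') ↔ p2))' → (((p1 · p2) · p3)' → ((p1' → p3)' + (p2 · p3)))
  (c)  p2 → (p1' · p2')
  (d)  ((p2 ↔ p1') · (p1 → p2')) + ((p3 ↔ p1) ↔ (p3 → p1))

b

(a) fails at (1,0,0): the formula yields 1, H is 0.
(c) fails at (0,0,1): the formula yields 1, H is 0.
(d) fails at (0,0,1): the formula yields 1, H is 0.
(b) is the remaining candidate, and it agrees with H on all 8 inputs.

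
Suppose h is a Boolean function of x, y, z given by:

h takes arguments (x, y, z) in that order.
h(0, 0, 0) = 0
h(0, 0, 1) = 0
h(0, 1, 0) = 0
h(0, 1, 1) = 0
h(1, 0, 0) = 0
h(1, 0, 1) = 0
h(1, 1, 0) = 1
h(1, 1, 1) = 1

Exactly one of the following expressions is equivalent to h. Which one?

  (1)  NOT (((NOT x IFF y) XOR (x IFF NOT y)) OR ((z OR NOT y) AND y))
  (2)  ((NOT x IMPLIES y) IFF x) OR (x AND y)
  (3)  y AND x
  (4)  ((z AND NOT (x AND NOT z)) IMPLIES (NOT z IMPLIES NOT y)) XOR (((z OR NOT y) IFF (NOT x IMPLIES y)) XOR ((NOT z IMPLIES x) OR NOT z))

3

(1) disagrees with h on (0,0,0) (formula → 1, table → 0); rule it out.
(2) disagrees with h on (0,0,0) (formula → 1, table → 0); rule it out.
(4) disagrees with h on (0,1,1) (formula → 1, table → 0); rule it out.
Only (3) survives; checking it on all 8 rows confirms it matches h.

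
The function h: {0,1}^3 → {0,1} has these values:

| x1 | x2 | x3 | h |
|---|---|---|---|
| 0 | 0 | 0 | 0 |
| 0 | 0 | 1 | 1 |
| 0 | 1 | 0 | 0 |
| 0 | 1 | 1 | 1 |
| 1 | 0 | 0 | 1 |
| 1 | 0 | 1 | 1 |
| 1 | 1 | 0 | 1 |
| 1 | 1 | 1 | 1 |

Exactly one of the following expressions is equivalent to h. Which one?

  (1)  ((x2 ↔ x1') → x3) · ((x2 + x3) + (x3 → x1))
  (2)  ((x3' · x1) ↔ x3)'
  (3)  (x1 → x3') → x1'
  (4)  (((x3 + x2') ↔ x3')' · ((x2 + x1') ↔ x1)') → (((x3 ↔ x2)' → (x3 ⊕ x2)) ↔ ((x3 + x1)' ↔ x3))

(1) fails at (0,0,0): the formula yields 1, h is 0.
(3) fails at (0,0,0): the formula yields 1, h is 0.
(4) fails at (0,0,0): the formula yields 1, h is 0.
That leaves (2). Evaluating it on every row reproduces the table of h exactly.

2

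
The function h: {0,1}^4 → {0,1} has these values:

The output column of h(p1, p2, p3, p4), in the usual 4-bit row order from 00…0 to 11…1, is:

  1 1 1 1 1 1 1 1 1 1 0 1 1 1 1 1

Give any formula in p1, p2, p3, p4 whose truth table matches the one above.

h is 0 on exactly one input, (1,0,1,0), whose minterm is p1·¬p2·p3·¬p4. So h is the negation of that single conjunction.

h(p1, p2, p3, p4) = NOT (((p1 AND NOT p2) AND p3) AND NOT p4)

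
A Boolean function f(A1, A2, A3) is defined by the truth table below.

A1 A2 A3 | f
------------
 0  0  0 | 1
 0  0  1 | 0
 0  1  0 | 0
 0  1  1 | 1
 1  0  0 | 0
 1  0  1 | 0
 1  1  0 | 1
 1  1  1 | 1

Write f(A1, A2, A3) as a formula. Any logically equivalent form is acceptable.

f(A1, A2, A3) = ((((NOT A1 AND NOT A2) AND NOT A3) OR ((NOT A1 AND A2) AND A3)) OR ((A1 AND A2) AND NOT A3)) OR ((A1 AND A2) AND A3)

Collect the rows where f=1 — (0,0,0), (0,1,1), (1,1,0), (1,1,1) — and write one minterm per row: ¬A1·¬A2·¬A3, ¬A1·A2·A3, A1·A2·¬A3, A1·A2·A3. Their union (logical OR) reproduces the table exactly.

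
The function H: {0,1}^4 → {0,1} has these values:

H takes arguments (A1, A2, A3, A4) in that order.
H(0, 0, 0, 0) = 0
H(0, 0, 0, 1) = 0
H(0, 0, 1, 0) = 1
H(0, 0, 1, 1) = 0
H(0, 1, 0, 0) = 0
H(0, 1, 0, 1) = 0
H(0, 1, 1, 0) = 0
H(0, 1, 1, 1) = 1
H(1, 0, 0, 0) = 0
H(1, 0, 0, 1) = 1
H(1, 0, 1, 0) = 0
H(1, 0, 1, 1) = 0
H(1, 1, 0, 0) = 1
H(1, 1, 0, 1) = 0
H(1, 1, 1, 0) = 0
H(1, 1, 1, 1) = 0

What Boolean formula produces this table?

The 1-rows are (0,0,1,0), (0,1,1,1), (1,0,0,1), (1,1,0,0). Each contributes one minterm — ¬A1·¬A2·A3·¬A4; ¬A1·A2·A3·A4; A1·¬A2·¬A3·A4; A1·A2·¬A3·¬A4 — and their disjunction is a sum-of-products form of H.

H(A1, A2, A3, A4) = (((((¬A1 ∧ ¬A2) ∧ A3) ∧ ¬A4) ∨ (((¬A1 ∧ A2) ∧ A3) ∧ A4)) ∨ (((A1 ∧ ¬A2) ∧ ¬A3) ∧ A4)) ∨ (((A1 ∧ A2) ∧ ¬A3) ∧ ¬A4)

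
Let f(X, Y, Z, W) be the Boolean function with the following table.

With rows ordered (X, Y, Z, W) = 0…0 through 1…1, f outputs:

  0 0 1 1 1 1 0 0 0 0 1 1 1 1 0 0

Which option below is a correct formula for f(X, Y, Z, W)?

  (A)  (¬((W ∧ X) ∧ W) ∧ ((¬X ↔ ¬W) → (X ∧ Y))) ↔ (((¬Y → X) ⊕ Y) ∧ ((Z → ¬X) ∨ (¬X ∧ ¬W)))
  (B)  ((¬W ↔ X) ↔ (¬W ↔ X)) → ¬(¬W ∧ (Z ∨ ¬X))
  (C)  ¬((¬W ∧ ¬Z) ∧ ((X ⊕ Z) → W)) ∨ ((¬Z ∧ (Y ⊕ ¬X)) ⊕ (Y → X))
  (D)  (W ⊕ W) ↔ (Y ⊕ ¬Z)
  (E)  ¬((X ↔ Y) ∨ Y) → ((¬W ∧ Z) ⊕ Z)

(A): at (0,0,0,0) it gives 1, but f = 0 — eliminated.
(B): at (0,0,0,1) it gives 1, but f = 0 — eliminated.
(C): at (0,0,0,1) it gives 1, but f = 0 — eliminated.
(E): at (0,0,0,0) it gives 1, but f = 0 — eliminated.
That leaves (D). Evaluating it on every row reproduces the table of f exactly.

D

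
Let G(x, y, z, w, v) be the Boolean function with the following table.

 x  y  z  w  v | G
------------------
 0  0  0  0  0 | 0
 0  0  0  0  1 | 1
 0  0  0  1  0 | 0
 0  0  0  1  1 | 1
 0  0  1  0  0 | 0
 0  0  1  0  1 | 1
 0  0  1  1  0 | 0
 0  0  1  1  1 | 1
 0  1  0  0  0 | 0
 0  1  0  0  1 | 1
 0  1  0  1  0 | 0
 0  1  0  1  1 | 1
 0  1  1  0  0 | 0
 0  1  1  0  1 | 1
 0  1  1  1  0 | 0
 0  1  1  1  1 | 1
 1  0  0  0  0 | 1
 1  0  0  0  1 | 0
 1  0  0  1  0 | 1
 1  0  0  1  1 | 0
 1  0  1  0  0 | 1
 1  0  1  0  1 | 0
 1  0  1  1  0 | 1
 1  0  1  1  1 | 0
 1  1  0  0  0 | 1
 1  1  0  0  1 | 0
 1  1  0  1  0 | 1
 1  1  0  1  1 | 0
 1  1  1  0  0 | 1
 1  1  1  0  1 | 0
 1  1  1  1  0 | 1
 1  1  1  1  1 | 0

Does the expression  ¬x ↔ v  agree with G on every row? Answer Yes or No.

Yes

Evaluate ¬x ↔ v on each row and compare to G:
  x=0, y=0, z=0, w=0, v=0: formula gives 0, G = 0 ✓
  x=0, y=0, z=0, w=0, v=1: formula gives 1, G = 1 ✓
  x=0, y=0, z=0, w=1, v=0: formula gives 0, G = 0 ✓
  x=0, y=0, z=0, w=1, v=1: formula gives 1, G = 1 ✓
  … (the remaining 28 rows also agree.)
No disagreement on any input; they are logically equivalent.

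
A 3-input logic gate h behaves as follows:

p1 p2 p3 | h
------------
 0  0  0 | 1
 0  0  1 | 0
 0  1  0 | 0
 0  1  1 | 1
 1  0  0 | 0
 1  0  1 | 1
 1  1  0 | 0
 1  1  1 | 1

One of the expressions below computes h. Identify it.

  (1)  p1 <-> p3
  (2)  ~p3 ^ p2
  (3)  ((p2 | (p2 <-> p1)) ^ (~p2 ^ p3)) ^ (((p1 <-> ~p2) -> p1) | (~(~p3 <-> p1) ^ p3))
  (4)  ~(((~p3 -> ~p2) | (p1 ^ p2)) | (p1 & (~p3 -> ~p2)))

3

(1): at (0,1,0) it gives 1, but h = 0 — eliminated.
(2): at (1,0,0) it gives 1, but h = 0 — eliminated.
(4): at (0,0,0) it gives 0, but h = 1 — eliminated.
Only (3) survives; checking it on all 8 rows confirms it matches h.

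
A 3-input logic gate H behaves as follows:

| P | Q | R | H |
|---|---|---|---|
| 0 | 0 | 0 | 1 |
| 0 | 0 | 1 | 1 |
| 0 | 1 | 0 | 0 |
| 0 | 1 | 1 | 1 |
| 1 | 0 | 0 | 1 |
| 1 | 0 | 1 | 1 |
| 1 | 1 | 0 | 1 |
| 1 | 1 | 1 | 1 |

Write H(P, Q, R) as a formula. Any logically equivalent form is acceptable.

Only row (0,1,0) gives 0. So H is 1 everywhere except there — the complement of the minterm ¬P·Q·¬R.

H(P, Q, R) = ~((~P & Q) & ~R)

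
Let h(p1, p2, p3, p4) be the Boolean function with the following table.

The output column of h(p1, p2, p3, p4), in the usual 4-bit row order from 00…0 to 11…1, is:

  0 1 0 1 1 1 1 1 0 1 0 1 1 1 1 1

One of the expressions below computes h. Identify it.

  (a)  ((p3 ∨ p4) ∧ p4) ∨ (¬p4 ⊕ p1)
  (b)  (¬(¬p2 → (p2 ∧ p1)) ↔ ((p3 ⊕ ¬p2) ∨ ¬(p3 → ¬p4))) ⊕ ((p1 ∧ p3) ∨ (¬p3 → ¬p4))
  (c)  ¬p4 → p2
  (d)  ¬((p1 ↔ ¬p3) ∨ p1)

c

(a) disagrees with h on (0,0,0,0) (formula → 1, table → 0); rule it out.
(b) disagrees with h on (0,0,1,0) (formula → 1, table → 0); rule it out.
(d) disagrees with h on (0,0,0,0) (formula → 1, table → 0); rule it out.
(c) is the remaining candidate, and it agrees with h on all 16 inputs.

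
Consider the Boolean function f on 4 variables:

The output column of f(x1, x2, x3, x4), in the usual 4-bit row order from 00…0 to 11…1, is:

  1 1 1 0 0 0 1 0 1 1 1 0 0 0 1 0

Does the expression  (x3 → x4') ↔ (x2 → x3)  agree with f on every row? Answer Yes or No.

Evaluate (x3 → x4') ↔ (x2 → x3) on each row and compare to f:
  x1=0, x2=0, x3=0, x4=0: formula gives 1, f = 1 ✓
  x1=0, x2=0, x3=0, x4=1: formula gives 1, f = 1 ✓
  x1=0, x2=0, x3=1, x4=0: formula gives 1, f = 1 ✓
  x1=0, x2=0, x3=1, x4=1: formula gives 0, f = 0 ✓
  … (the remaining 12 rows also agree.)
All 16 rows match — the expression computes f exactly.

Yes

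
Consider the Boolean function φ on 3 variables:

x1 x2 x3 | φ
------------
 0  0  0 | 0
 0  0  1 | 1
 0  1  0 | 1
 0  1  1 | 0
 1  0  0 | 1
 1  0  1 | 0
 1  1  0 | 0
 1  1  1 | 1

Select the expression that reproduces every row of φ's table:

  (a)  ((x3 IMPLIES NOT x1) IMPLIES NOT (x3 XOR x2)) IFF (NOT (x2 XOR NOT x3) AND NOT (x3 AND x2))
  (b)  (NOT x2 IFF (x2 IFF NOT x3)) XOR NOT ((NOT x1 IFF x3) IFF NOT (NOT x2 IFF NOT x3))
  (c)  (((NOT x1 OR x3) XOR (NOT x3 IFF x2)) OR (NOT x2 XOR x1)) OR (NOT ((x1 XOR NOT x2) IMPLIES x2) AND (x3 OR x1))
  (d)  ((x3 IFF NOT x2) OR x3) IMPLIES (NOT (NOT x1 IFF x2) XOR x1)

(a) disagrees with φ on (0,0,1) (formula → 0, table → 1); rule it out.
(c) disagrees with φ on (0,0,0) (formula → 1, table → 0); rule it out.
(d) disagrees with φ on (0,0,0) (formula → 1, table → 0); rule it out.
That leaves (b). Evaluating it on every row reproduces the table of φ exactly.

b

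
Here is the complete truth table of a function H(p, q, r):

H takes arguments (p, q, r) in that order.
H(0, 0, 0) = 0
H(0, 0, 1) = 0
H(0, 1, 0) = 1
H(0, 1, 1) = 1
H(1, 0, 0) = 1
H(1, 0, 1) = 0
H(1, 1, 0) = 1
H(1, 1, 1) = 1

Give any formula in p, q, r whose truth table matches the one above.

There are just 3 zero rows: (0,0,0), (0,0,1), (1,0,1). Their minterms are ¬p·¬q·¬r, ¬p·¬q·r, p·¬q·r; the OR of those covers precisely the 0-outputs, and negating it yields H.

H(p, q, r) = ¬((((¬p ∧ ¬q) ∧ ¬r) ∨ ((¬p ∧ ¬q) ∧ r)) ∨ ((p ∧ ¬q) ∧ r))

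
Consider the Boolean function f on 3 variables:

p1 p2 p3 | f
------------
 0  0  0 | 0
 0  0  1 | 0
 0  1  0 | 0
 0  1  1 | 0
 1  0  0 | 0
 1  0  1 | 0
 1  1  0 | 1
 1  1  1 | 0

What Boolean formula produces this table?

f(p1, p2, p3) = (p1 AND p2) AND NOT p3

Only row (1,1,0) gives 1. That row's minterm p1·p2·¬p3 is f directly.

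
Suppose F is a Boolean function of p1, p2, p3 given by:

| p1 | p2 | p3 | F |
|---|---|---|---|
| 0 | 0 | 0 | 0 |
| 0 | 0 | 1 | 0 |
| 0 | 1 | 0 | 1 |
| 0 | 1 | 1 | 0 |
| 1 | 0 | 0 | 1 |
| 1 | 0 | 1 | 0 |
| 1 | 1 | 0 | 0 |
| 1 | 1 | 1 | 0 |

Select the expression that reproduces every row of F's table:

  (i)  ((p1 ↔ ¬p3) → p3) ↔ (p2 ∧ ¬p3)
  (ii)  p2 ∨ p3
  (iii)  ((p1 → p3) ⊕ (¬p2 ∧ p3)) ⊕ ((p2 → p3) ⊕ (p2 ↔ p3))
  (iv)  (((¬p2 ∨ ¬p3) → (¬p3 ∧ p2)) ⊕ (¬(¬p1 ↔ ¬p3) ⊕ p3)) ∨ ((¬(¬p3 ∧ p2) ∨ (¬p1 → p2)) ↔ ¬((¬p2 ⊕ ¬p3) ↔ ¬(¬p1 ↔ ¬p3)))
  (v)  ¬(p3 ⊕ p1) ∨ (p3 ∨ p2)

(ii): at (0,0,1) it gives 1, but F = 0 — eliminated.
(iii): at (0,0,0) it gives 1, but F = 0 — eliminated.
(iv): at (0,1,1) it gives 1, but F = 0 — eliminated.
(v): at (0,0,0) it gives 1, but F = 0 — eliminated.
Only (i) survives; checking it on all 8 rows confirms it matches F.

i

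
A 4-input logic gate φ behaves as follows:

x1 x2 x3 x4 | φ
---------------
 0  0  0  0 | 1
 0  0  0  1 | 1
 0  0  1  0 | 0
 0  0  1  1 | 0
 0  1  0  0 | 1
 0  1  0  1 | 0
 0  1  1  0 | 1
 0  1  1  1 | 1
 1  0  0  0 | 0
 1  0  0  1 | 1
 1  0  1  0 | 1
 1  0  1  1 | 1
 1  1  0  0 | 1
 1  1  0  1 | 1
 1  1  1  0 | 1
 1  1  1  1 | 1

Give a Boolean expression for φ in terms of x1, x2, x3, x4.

There are just 4 zero rows: (0,0,1,0), (0,0,1,1), (0,1,0,1), (1,0,0,0). Their minterms are ¬x1·¬x2·x3·¬x4, ¬x1·¬x2·x3·x4, ¬x1·x2·¬x3·x4, x1·¬x2·¬x3·¬x4; the OR of those covers precisely the 0-outputs, and negating it yields φ.

φ(x1, x2, x3, x4) = not ((((((not x1 and not x2) and x3) and not x4) or (((not x1 and not x2) and x3) and x4)) or (((not x1 and x2) and not x3) and x4)) or (((x1 and not x2) and not x3) and not x4))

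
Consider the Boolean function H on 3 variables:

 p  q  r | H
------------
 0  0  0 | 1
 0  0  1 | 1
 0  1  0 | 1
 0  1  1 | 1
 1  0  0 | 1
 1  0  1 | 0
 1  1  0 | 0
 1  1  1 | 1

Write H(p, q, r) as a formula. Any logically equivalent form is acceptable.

The 0-rows are (1,0,1), (1,1,0). Take each as a conjunction (p·¬q·r, p·q·¬r), form their disjunction, and complement — that gives a formula that is 1 everywhere H is.

H(p, q, r) = ¬(((p ∧ ¬q) ∧ r) ∨ ((p ∧ q) ∧ ¬r))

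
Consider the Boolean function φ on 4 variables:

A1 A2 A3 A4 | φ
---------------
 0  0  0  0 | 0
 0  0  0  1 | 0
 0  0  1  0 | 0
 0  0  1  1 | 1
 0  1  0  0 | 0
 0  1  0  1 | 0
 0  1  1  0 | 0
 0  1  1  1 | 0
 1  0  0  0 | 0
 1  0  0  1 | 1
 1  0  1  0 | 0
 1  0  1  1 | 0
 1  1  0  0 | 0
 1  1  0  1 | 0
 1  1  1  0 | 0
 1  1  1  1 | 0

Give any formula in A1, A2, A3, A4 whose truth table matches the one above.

Collect the rows where φ=1 — (0,0,1,1), (1,0,0,1) — and write one minterm per row: ¬A1·¬A2·A3·A4, A1·¬A2·¬A3·A4. Their union (logical OR) reproduces the table exactly.

φ(A1, A2, A3, A4) = (((A1' · A2') · A3) · A4) + (((A1 · A2') · A3') · A4)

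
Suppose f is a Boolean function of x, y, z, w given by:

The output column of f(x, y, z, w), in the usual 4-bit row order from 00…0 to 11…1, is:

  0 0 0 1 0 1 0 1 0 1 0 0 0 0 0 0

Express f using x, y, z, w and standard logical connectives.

Collect the rows where f=1 — (0,0,1,1), (0,1,0,1), (0,1,1,1), (1,0,0,1) — and write one minterm per row: ¬x·¬y·z·w, ¬x·y·¬z·w, ¬x·y·z·w, x·¬y·¬z·w. Their union (logical OR) reproduces the table exactly.

f(x, y, z, w) = (((((~x & ~y) & z) & w) | (((~x & y) & ~z) & w)) | (((~x & y) & z) & w)) | (((x & ~y) & ~z) & w)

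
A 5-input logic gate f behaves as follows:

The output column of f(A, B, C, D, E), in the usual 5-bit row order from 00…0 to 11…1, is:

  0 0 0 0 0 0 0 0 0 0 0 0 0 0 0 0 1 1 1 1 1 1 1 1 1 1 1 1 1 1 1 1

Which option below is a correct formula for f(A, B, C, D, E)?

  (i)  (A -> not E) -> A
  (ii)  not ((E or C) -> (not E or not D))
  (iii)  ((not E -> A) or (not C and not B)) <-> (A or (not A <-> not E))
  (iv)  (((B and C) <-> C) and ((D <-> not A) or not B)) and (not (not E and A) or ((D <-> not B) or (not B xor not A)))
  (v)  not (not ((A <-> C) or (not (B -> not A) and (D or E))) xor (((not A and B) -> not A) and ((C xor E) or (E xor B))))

i

(ii) fails at (0,0,0,1,1): the formula yields 1, f is 0.
(iii) fails at (0,0,0,0,0): the formula yields 1, f is 0.
(iv) fails at (0,0,0,0,0): the formula yields 1, f is 0.
(v) fails at (0,0,0,0,0): the formula yields 1, f is 0.
That leaves (i). Evaluating it on every row reproduces the table of f exactly.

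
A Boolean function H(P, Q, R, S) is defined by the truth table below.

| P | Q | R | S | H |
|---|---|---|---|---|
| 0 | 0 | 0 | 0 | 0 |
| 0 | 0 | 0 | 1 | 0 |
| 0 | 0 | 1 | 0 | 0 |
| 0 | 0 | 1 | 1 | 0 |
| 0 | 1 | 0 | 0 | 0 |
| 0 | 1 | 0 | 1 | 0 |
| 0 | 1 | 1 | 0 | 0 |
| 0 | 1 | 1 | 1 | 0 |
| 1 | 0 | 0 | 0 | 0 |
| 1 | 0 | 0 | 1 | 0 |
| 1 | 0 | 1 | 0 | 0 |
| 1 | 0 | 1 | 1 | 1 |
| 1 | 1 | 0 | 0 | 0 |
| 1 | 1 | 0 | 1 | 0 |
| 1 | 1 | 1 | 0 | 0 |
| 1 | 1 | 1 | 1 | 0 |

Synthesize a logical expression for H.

H(P, Q, R, S) = ((P and not Q) and R) and S

Only row (1,0,1,1) gives 1. That row's minterm P·¬Q·R·S is H directly.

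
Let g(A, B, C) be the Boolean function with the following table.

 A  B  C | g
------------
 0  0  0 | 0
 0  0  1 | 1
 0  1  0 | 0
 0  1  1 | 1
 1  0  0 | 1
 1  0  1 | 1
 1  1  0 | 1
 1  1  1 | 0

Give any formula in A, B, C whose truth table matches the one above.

There are just 3 zero rows: (0,0,0), (0,1,0), (1,1,1). Their minterms are ¬A·¬B·¬C, ¬A·B·¬C, A·B·C; the OR of those covers precisely the 0-outputs, and negating it yields g.

g(A, B, C) = ~((((~A & ~B) & ~C) | ((~A & B) & ~C)) | ((A & B) & C))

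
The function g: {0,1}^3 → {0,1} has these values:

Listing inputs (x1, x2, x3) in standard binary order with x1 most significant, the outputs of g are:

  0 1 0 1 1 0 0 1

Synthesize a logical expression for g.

g(x1, x2, x3) = ((((not x1 and not x2) and x3) or ((not x1 and x2) and x3)) or ((x1 and not x2) and not x3)) or ((x1 and x2) and x3)

Collect the rows where g=1 — (0,0,1), (0,1,1), (1,0,0), (1,1,1) — and write one minterm per row: ¬x1·¬x2·x3, ¬x1·x2·x3, x1·¬x2·¬x3, x1·x2·x3. Their union (logical OR) reproduces the table exactly.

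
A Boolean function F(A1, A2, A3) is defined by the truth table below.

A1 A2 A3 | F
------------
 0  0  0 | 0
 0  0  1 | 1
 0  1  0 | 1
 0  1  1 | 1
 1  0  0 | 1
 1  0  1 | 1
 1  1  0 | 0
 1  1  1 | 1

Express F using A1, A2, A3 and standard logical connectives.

The 0-rows are (0,0,0), (1,1,0). Take each as a conjunction (¬A1·¬A2·¬A3, A1·A2·¬A3), form their disjunction, and complement — that gives a formula that is 1 everywhere F is.

F(A1, A2, A3) = ~(((~A1 & ~A2) & ~A3) | ((A1 & A2) & ~A3))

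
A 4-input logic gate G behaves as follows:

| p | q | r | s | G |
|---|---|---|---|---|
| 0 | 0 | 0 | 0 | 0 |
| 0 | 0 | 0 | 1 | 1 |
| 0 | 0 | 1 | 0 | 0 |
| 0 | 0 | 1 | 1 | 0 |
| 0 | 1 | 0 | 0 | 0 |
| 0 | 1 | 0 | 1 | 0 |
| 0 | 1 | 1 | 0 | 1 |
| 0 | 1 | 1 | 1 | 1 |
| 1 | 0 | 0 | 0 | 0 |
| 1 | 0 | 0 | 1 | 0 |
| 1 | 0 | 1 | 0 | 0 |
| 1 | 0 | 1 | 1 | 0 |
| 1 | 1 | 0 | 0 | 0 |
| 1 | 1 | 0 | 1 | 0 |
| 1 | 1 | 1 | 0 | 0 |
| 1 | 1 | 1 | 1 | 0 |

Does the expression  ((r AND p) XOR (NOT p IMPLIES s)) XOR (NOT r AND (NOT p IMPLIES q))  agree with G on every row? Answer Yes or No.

Evaluate ((r AND p) XOR (NOT p IMPLIES s)) XOR (NOT r AND (NOT p IMPLIES q)) on each row and compare to G:
  p=0, q=0, r=0, s=0: formula gives 0, G = 0 ✓
  p=0, q=0, r=0, s=1: formula gives 1, G = 1 ✓
  p=0, q=0, r=1, s=0: formula gives 0, G = 0 ✓
  p=0, q=0, r=1, s=1: formula gives 1, but G = 0 ✗
Row (0,0,1,1) is a counterexample, so the formula is not equivalent to G.

No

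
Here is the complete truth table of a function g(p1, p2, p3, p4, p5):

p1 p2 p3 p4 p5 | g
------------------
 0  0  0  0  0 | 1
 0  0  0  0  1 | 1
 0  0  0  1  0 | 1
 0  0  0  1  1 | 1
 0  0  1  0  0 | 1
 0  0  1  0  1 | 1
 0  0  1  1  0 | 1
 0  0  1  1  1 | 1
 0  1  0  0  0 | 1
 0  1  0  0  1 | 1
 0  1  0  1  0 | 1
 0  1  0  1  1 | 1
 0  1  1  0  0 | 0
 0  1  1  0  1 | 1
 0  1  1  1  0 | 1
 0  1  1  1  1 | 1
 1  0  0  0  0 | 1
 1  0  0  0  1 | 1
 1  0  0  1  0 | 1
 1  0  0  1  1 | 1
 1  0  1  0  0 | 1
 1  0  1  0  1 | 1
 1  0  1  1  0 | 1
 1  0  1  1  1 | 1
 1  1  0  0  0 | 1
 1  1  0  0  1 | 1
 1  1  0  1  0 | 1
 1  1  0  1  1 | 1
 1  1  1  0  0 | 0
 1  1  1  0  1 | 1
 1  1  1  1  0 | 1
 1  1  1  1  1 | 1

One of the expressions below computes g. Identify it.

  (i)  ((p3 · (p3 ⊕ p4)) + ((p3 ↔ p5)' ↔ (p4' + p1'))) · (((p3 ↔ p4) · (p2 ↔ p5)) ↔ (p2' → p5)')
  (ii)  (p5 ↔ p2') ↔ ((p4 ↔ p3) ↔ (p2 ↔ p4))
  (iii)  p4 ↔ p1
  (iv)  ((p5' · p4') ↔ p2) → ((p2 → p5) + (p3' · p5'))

(i) fails at (0,0,0,0,0): the formula yields 0, g is 1.
(ii) fails at (0,0,0,0,0): the formula yields 0, g is 1.
(iii) fails at (0,0,0,1,0): the formula yields 0, g is 1.
That leaves (iv). Evaluating it on every row reproduces the table of g exactly.

iv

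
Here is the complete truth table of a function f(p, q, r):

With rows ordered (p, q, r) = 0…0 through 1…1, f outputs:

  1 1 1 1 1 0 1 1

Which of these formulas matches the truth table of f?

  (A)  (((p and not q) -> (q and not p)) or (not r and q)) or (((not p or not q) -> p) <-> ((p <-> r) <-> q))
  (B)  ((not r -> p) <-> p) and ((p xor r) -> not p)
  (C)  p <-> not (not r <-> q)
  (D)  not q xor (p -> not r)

(B) fails at (0,0,1): the formula yields 0, f is 1.
(C) fails at (0,0,0): the formula yields 0, f is 1.
(D) fails at (0,0,0): the formula yields 0, f is 1.
Only (A) survives; checking it on all 8 rows confirms it matches f.

A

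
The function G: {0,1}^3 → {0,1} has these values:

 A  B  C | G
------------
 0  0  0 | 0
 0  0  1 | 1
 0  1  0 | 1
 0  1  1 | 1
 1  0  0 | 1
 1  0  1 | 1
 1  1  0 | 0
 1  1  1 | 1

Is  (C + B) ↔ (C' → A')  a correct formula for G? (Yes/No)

Check the formula against G row by row:
  A=0, B=0, C=0: formula gives 0, G = 0 ✓
  A=0, B=0, C=1: formula gives 1, G = 1 ✓
  A=0, B=1, C=0: formula gives 1, G = 1 ✓
  A=0, B=1, C=1: formula gives 1, G = 1 ✓
  A=1, B=0, C=0: formula gives 1, G = 1 ✓
  … (the remaining 3 rows also agree.)
No disagreement on any input; they are logically equivalent.

Yes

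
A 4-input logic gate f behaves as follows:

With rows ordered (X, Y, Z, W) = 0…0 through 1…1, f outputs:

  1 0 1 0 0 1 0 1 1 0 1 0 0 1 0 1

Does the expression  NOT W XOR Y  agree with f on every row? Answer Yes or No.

Yes

Test each input against both f and the formula:
  X=0, Y=0, Z=0, W=0: formula gives 1, f = 1 ✓
  X=0, Y=0, Z=0, W=1: formula gives 0, f = 0 ✓
  X=0, Y=0, Z=1, W=0: formula gives 1, f = 1 ✓
  X=0, Y=0, Z=1, W=1: formula gives 0, f = 0 ✓
  … (the remaining 12 rows also agree.)
Every row agrees, so the formula is equivalent.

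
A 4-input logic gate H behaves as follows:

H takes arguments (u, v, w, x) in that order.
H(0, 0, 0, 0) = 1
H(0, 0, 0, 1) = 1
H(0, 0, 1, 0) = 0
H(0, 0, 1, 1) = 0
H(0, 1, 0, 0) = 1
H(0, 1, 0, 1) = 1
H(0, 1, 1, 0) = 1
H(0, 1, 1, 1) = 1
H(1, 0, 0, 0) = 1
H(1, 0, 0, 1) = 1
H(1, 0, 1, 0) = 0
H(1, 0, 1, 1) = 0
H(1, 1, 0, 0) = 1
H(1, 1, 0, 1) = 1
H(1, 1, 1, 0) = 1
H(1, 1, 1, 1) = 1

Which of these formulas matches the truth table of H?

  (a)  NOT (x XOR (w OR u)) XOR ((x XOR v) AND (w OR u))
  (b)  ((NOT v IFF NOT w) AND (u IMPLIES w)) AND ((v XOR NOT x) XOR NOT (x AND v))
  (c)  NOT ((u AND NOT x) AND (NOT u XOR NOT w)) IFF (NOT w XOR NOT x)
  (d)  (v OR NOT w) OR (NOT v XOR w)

d

(a) disagrees with H on (0,0,0,1) (formula → 0, table → 1); rule it out.
(b) disagrees with H on (0,0,0,0) (formula → 0, table → 1); rule it out.
(c) disagrees with H on (0,0,0,0) (formula → 0, table → 1); rule it out.
(d) is the remaining candidate, and it agrees with H on all 16 inputs.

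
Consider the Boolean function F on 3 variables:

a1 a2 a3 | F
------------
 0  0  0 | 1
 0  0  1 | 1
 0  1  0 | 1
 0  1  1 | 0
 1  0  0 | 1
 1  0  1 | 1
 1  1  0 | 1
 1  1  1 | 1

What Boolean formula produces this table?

F(a1, a2, a3) = ¬((¬a1 ∧ a2) ∧ a3)

Only row (0,1,1) gives 0. So F is 1 everywhere except there — the complement of the minterm ¬a1·a2·a3.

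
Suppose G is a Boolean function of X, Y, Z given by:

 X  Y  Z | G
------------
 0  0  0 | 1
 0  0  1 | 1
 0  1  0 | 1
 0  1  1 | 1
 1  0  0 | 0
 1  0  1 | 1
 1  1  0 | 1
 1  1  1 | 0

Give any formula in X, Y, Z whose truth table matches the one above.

G(X, Y, Z) = ~(((X & ~Y) & ~Z) | ((X & Y) & Z))

G is 0 on only 2 rows — (1,0,0), (1,1,1). Writing each as a minterm (X·¬Y·¬Z, X·Y·Z) and OR-ing them characterizes exactly where G=0, so G is the negation of that disjunction.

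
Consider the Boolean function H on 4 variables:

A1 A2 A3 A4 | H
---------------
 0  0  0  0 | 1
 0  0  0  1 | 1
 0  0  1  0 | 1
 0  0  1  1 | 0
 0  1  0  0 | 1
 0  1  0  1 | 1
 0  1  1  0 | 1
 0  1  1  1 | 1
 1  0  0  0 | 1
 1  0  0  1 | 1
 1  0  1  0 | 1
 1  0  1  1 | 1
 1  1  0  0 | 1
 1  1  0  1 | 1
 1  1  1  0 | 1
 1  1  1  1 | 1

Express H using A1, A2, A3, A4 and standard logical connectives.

H is 0 on exactly one input, (0,0,1,1), whose minterm is ¬A1·¬A2·A3·A4. So H is the negation of that single conjunction.

H(A1, A2, A3, A4) = ~(((~A1 & ~A2) & A3) & A4)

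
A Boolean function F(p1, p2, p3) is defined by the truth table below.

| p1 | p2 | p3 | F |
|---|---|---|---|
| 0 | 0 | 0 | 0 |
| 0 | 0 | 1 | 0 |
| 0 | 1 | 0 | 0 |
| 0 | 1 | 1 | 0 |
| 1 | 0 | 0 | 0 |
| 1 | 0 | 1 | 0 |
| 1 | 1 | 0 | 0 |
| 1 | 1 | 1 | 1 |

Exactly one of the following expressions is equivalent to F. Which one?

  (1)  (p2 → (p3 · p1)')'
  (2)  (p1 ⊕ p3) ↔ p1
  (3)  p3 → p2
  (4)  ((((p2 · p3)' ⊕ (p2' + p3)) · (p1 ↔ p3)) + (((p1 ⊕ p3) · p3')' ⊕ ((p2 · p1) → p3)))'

1

(2): at (0,0,0) it gives 1, but F = 0 — eliminated.
(3): at (0,0,0) it gives 1, but F = 0 — eliminated.
(4): at (0,0,0) it gives 1, but F = 0 — eliminated.
(1) is the remaining candidate, and it agrees with F on all 8 inputs.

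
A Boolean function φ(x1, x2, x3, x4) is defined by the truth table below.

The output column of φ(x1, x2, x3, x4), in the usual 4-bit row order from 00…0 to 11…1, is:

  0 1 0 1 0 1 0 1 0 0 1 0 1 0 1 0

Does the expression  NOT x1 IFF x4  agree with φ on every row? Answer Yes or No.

Test each input against both φ and the formula:
  x1=0, x2=0, x3=0, x4=0: formula gives 0, φ = 0 ✓
  x1=0, x2=0, x3=0, x4=1: formula gives 1, φ = 1 ✓
  x1=0, x2=0, x3=1, x4=0: formula gives 0, φ = 0 ✓
  x1=0, x2=0, x3=1, x4=1: formula gives 1, φ = 1 ✓
  …
  x1=1, x2=0, x3=0, x4=0: formula gives 1, but φ = 0 ✗
Since they disagree at (1,0,0,0), the expression is not a correct formula for φ.

No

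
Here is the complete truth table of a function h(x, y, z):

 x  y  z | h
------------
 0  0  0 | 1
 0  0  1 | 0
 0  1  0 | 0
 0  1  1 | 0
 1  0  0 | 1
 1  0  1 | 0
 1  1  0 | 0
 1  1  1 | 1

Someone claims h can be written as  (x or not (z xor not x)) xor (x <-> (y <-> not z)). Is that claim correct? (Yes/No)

Check the formula against h row by row:
  x=0, y=0, z=0: formula gives 1, h = 1 ✓
  x=0, y=0, z=1: formula gives 1, but h = 0 ✗
Row (0,0,1) is a counterexample, so the formula is not equivalent to h.

No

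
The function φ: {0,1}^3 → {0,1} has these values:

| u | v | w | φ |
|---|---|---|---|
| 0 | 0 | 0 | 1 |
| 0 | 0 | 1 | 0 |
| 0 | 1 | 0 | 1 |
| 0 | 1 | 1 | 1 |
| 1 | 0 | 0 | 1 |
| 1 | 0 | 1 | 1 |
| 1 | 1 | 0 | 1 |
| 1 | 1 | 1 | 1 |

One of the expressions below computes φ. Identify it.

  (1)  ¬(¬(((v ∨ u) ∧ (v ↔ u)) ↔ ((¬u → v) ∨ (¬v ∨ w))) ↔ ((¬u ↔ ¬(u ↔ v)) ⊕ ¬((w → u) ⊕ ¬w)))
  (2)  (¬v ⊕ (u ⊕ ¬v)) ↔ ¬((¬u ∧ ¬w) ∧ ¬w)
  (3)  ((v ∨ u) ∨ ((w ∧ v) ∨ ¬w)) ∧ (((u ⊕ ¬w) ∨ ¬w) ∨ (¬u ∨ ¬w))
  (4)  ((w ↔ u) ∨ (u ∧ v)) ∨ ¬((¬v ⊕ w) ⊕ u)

(1) disagrees with φ on (0,0,0) (formula → 0, table → 1); rule it out.
(2) disagrees with φ on (0,1,1) (formula → 0, table → 1); rule it out.
(4) disagrees with φ on (0,0,1) (formula → 1, table → 0); rule it out.
Only (3) survives; checking it on all 8 rows confirms it matches φ.

3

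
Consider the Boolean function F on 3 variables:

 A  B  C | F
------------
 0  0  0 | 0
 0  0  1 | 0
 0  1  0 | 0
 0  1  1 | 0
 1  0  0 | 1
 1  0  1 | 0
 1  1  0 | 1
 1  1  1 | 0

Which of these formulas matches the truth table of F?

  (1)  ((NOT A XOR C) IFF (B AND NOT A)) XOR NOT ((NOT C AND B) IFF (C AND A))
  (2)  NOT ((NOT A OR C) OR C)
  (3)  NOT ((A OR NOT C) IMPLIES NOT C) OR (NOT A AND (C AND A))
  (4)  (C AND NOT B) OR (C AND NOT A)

2

(1): at (0,0,1) it gives 1, but F = 0 — eliminated.
(3): at (1,0,0) it gives 0, but F = 1 — eliminated.
(4): at (0,0,1) it gives 1, but F = 0 — eliminated.
Only (2) survives; checking it on all 8 rows confirms it matches F.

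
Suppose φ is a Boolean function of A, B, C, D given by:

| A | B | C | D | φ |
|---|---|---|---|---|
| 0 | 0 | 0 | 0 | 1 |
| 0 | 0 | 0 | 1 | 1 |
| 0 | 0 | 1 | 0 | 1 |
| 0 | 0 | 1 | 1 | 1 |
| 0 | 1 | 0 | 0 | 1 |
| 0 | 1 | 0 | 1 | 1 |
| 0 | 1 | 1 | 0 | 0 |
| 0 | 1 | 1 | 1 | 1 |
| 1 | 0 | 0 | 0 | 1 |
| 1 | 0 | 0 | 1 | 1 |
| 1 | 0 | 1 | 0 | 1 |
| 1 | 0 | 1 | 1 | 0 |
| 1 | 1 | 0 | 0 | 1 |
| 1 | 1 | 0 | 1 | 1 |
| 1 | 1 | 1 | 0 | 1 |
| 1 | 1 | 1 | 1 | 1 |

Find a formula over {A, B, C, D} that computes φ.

φ(A, B, C, D) = NOT ((((NOT A AND B) AND C) AND NOT D) OR (((A AND NOT B) AND C) AND D))

There are just 2 zero rows: (0,1,1,0), (1,0,1,1). Their minterms are ¬A·B·C·¬D, A·¬B·C·D; the OR of those covers precisely the 0-outputs, and negating it yields φ.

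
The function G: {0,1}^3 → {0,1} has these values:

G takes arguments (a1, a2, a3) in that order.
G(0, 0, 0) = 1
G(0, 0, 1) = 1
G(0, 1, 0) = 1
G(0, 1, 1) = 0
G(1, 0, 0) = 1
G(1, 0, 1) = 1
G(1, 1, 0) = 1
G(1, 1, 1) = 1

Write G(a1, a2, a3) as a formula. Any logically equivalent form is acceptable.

G is 0 on exactly one input, (0,1,1), whose minterm is ¬a1·a2·a3. So G is the negation of that single conjunction.

G(a1, a2, a3) = NOT ((NOT a1 AND a2) AND a3)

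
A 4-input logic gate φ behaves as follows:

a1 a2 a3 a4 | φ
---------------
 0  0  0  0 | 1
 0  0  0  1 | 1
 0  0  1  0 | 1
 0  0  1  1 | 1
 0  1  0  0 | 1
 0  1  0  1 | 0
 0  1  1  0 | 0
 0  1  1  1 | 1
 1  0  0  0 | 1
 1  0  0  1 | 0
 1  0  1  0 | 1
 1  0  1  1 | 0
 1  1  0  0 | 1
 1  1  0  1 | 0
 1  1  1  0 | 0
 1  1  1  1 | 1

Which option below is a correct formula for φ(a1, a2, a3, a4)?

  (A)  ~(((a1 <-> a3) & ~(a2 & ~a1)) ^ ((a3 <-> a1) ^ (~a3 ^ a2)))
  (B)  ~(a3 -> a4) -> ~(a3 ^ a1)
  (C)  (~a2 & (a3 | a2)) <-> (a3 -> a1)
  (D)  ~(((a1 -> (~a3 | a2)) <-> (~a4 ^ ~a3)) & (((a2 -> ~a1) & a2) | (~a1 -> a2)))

(A) disagrees with φ on (0,0,0,0) (formula → 0, table → 1); rule it out.
(B) disagrees with φ on (0,0,1,0) (formula → 0, table → 1); rule it out.
(C) disagrees with φ on (0,0,0,0) (formula → 0, table → 1); rule it out.
That leaves (D). Evaluating it on every row reproduces the table of φ exactly.

D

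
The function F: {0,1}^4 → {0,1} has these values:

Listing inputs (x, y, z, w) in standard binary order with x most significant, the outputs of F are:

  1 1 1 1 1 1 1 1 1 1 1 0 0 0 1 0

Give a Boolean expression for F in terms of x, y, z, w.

F is 0 on only 4 rows — (1,0,1,1), (1,1,0,0), (1,1,0,1), (1,1,1,1). Writing each as a minterm (x·¬y·z·w, x·y·¬z·¬w, x·y·¬z·w, x·y·z·w) and OR-ing them characterizes exactly where F=0, so F is the negation of that disjunction.

F(x, y, z, w) = ((((((x · y') · z) · w) + (((x · y) · z') · w')) + (((x · y) · z') · w)) + (((x · y) · z) · w))'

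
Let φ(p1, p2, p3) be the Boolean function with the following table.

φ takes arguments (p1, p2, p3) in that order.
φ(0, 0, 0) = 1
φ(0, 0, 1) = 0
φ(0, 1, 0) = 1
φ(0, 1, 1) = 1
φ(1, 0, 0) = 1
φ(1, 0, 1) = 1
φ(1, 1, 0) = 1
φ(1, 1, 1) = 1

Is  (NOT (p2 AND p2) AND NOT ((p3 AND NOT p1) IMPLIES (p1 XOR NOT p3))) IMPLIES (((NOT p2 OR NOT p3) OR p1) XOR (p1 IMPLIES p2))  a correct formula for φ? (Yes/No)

Yes

Test each input against both φ and the formula:
  p1=0, p2=0, p3=0: formula gives 1, φ = 1 ✓
  p1=0, p2=0, p3=1: formula gives 0, φ = 0 ✓
  p1=0, p2=1, p3=0: formula gives 1, φ = 1 ✓
  p1=0, p2=1, p3=1: formula gives 1, φ = 1 ✓
  p1=1, p2=0, p3=0: formula gives 1, φ = 1 ✓
  … (the remaining 3 rows also agree.)
Every row agrees, so the formula is equivalent.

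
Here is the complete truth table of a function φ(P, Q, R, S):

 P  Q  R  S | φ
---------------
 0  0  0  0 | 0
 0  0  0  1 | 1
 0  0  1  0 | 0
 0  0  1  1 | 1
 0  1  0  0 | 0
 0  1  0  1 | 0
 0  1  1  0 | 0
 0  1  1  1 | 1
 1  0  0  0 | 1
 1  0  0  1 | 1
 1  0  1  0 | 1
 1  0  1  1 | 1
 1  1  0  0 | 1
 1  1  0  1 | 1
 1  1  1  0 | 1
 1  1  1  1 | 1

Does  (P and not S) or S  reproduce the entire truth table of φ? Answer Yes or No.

Check the formula against φ row by row:
  P=0, Q=0, R=0, S=0: formula gives 0, φ = 0 ✓
  P=0, Q=0, R=0, S=1: formula gives 1, φ = 1 ✓
  P=0, Q=0, R=1, S=0: formula gives 0, φ = 0 ✓
  P=0, Q=0, R=1, S=1: formula gives 1, φ = 1 ✓
  …
  P=0, Q=1, R=0, S=1: formula gives 1, but φ = 0 ✗
A single disagreement suffices: at (0,1,0,1) they differ, so the formula does not compute φ.

No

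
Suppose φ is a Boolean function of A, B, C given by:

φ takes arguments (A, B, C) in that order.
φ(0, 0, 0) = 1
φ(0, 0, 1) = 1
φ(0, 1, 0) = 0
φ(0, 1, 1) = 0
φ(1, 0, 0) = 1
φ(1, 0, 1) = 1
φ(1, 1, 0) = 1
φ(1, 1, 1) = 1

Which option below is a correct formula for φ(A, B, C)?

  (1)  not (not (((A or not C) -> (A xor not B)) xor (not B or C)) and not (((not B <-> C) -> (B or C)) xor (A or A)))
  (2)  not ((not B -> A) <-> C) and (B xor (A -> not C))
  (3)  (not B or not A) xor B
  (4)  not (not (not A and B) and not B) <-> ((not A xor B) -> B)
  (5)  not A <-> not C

(1) fails at (0,1,0): the formula yields 1, φ is 0.
(2) fails at (0,0,0): the formula yields 0, φ is 1.
(4) fails at (0,1,0): the formula yields 1, φ is 0.
(5) fails at (0,0,1): the formula yields 0, φ is 1.
Only (3) survives; checking it on all 8 rows confirms it matches φ.

3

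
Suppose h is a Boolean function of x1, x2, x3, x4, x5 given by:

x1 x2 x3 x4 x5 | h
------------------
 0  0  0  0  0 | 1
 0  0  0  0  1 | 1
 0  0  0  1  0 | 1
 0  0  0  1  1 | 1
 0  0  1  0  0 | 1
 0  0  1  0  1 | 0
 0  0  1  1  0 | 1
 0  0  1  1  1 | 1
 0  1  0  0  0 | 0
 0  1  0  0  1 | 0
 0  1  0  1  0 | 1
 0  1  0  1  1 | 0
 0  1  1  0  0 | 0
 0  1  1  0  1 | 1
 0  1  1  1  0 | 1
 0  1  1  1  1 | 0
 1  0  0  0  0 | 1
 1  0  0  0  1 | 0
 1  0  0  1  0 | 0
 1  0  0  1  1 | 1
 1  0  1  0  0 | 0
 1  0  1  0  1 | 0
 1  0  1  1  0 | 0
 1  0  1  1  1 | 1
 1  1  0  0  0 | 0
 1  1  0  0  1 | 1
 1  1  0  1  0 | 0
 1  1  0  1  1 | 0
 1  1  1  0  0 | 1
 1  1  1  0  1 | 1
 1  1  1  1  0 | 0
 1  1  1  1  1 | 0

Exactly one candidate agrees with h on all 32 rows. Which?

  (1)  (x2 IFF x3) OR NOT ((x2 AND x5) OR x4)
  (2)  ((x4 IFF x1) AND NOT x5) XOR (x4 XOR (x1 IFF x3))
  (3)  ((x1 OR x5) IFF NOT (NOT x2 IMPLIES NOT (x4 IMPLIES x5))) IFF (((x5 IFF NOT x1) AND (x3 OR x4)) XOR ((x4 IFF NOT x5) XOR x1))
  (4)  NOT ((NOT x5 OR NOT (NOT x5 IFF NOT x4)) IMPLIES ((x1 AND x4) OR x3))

3

(1): at (0,0,1,0,1) it gives 1, but h = 0 — eliminated.
(2): at (0,0,0,0,0) it gives 0, but h = 1 — eliminated.
(4): at (0,0,0,1,1) it gives 0, but h = 1 — eliminated.
Only (3) survives; checking it on all 32 rows confirms it matches h.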